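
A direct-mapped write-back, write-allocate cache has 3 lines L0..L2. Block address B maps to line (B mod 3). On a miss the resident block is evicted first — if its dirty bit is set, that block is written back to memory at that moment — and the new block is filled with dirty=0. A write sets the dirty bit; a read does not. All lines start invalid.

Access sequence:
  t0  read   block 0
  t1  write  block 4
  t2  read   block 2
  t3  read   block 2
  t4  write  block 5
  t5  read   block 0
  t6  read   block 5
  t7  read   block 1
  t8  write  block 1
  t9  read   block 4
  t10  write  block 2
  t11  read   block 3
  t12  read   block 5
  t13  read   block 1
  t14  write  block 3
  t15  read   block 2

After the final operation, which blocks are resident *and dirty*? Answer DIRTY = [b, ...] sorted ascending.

DIRTY = [3]

  0 | R B0 → L0 miss [-]
  1 | W B4 → L1 miss [D]
  2 | R B2 → L2 miss [-]
  3 | R B2 → L2 hit [-]
  4 | W B5 → L2 miss [D]
  5 | R B0 → L0 hit [-]
  6 | R B5 → L2 hit [D]
  7 | R B1 → L1 miss wb→B4 [-]
  8 | W B1 → L1 hit [D]
  9 | R B4 → L1 miss wb→B1 [-]
  10 | W B2 → L2 miss wb→B5 [D]
  11 | R B3 → L0 miss [-]
  12 | R B5 → L2 miss wb→B2 [-]
  13 | R B1 → L1 miss [-]
  14 | W B3 → L0 hit [D]
  15 | R B2 → L2 miss [-]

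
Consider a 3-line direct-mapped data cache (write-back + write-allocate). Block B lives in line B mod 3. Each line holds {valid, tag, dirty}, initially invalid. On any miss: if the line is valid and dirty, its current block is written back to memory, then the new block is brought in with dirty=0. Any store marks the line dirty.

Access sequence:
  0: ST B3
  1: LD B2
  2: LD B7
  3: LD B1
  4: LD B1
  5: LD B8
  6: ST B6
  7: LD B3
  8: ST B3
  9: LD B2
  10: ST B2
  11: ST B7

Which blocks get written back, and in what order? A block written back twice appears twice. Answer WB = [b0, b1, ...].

0: W B3 → L0 miss [D]
1: R B2 → L2 miss [-]
2: R B7 → L1 miss [-]
3: R B1 → L1 miss [-]
4: R B1 → L1 hit [-]
5: R B8 → L2 miss [-]
6: W B6 → L0 miss wb→B3 [D]
7: R B3 → L0 miss wb→B6 [-]
8: W B3 → L0 hit [D]
9: R B2 → L2 miss [-]
10: W B2 → L2 hit [D]
11: W B7 → L1 miss [D]

WB = [3, 6]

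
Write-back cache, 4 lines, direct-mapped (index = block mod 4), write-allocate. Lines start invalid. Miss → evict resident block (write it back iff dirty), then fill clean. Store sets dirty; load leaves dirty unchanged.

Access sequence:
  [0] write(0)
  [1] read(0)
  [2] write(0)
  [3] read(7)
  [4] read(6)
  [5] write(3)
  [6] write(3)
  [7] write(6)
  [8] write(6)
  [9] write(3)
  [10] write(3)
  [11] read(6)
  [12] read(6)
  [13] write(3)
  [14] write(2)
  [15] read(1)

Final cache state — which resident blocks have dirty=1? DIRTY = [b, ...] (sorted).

  0 | W B0 → L0 miss [D]
  1 | R B0 → L0 hit [D]
  2 | W B0 → L0 hit [D]
  3 | R B7 → L3 miss [-]
  4 | R B6 → L2 miss [-]
  5 | W B3 → L3 miss [D]
  6 | W B3 → L3 hit [D]
  7 | W B6 → L2 hit [D]
  8 | W B6 → L2 hit [D]
  9 | W B3 → L3 hit [D]
  10 | W B3 → L3 hit [D]
  11 | R B6 → L2 hit [D]
  12 | R B6 → L2 hit [D]
  13 | W B3 → L3 hit [D]
  14 | W B2 → L2 miss wb→B6 [D]
  15 | R B1 → L1 miss [-]

DIRTY = [0, 2, 3]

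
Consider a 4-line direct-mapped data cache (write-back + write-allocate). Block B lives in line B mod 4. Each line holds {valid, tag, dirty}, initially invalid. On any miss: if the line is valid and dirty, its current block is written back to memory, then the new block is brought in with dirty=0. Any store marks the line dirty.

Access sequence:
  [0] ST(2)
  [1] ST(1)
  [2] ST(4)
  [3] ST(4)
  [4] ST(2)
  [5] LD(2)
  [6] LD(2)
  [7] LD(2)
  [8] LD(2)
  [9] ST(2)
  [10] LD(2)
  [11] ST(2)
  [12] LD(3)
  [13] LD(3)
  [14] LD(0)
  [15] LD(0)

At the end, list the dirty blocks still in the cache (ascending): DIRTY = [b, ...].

DIRTY = [1, 2]

0: W B2 -> L2 miss  d=D]
1: W B1 -> L1 miss  d=D]
2: W B4 -> L0 miss  d=D]
3: W B4 -> L0 hit  d=D]
4: W B2 -> L2 hit  d=D]
5: R B2 -> L2 hit  d=D]
6: R B2 -> L2 hit  d=D]
7: R B2 -> L2 hit  d=D]
8: R B2 -> L2 hit  d=D]
9: W B2 -> L2 hit  d=D]
10: R B2 -> L2 hit  d=D]
11: W B2 -> L2 hit  d=D]
12: R B3 -> L3 miss  d=-]
13: R B3 -> L3 hit  d=-]
14: R B0 -> L0 miss wb->B4  d=-]
15: R B0 -> L0 hit  d=-]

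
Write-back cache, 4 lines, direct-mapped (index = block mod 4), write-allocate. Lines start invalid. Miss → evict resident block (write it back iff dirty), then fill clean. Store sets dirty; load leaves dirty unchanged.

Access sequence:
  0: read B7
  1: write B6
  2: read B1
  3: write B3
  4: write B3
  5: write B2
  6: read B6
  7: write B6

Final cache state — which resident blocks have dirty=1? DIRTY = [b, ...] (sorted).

  0 | R B7 → L3 miss [-]
  1 | W B6 → L2 miss [D]
  2 | R B1 → L1 miss [-]
  3 | W B3 → L3 miss [D]
  4 | W B3 → L3 hit [D]
  5 | W B2 → L2 miss wb→B6 [D]
  6 | R B6 → L2 miss wb→B2 [-]
  7 | W B6 → L2 hit [D]

DIRTY = [3, 6]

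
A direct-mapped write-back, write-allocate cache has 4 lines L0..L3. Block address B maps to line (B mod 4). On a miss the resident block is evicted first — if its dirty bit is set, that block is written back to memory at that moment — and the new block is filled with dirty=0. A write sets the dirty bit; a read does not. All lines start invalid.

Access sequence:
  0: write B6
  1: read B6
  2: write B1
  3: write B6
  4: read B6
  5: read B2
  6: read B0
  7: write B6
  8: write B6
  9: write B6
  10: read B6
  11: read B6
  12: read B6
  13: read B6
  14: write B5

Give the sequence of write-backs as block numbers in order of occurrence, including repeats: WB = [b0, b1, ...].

WB = [6, 1]

  0 | W B6 → L2 miss [D]
  1 | R B6 → L2 hit [D]
  2 | W B1 → L1 miss [D]
  3 | W B6 → L2 hit [D]
  4 | R B6 → L2 hit [D]
  5 | R B2 → L2 miss wb→B6 [-]
  6 | R B0 → L0 miss [-]
  7 | W B6 → L2 miss [D]
  8 | W B6 → L2 hit [D]
  9 | W B6 → L2 hit [D]
  10 | R B6 → L2 hit [D]
  11 | R B6 → L2 hit [D]
  12 | R B6 → L2 hit [D]
  13 | R B6 → L2 hit [D]
  14 | W B5 → L1 miss wb→B1 [D]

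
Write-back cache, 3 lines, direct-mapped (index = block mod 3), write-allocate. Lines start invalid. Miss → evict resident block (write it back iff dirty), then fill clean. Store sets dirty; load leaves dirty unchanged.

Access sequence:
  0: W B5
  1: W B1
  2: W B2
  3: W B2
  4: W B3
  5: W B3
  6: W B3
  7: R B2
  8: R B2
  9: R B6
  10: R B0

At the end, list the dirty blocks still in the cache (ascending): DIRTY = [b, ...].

0: W B5 -> L2 miss  d=D]
1: W B1 -> L1 miss  d=D]
2: W B2 -> L2 miss wb->B5  d=D]
3: W B2 -> L2 hit  d=D]
4: W B3 -> L0 miss  d=D]
5: W B3 -> L0 hit  d=D]
6: W B3 -> L0 hit  d=D]
7: R B2 -> L2 hit  d=D]
8: R B2 -> L2 hit  d=D]
9: R B6 -> L0 miss wb->B3  d=-]
10: R B0 -> L0 miss  d=-]

DIRTY = [1, 2]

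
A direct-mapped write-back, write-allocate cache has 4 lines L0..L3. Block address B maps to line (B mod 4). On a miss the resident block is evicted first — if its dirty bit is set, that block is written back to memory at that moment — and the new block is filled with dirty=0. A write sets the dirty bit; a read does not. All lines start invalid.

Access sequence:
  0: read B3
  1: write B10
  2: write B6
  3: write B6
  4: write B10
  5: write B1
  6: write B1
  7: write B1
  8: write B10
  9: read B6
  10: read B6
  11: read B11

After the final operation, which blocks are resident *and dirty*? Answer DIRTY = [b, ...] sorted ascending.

DIRTY = [1]

0: R B3 → L3 miss [-]
1: W B10 → L2 miss [D]
2: W B6 → L2 miss wb→B10 [D]
3: W B6 → L2 hit [D]
4: W B10 → L2 miss wb→B6 [D]
5: W B1 → L1 miss [D]
6: W B1 → L1 hit [D]
7: W B1 → L1 hit [D]
8: W B10 → L2 hit [D]
9: R B6 → L2 miss wb→B10 [-]
10: R B6 → L2 hit [-]
11: R B11 → L3 miss [-]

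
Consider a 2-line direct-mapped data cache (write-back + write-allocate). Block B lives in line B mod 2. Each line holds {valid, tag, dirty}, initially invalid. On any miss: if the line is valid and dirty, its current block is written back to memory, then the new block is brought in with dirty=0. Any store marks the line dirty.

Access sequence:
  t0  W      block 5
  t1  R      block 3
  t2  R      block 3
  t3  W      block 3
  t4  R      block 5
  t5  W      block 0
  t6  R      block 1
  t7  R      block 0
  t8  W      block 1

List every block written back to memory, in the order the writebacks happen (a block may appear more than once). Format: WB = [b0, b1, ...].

WB = [5, 3]

0: W B5 -> L1 miss  d=D]
1: R B3 -> L1 miss wb->B5  d=-]
2: R B3 -> L1 hit  d=-]
3: W B3 -> L1 hit  d=D]
4: R B5 -> L1 miss wb->B3  d=-]
5: W B0 -> L0 miss  d=D]
6: R B1 -> L1 miss  d=-]
7: R B0 -> L0 hit  d=D]
8: W B1 -> L1 hit  d=D]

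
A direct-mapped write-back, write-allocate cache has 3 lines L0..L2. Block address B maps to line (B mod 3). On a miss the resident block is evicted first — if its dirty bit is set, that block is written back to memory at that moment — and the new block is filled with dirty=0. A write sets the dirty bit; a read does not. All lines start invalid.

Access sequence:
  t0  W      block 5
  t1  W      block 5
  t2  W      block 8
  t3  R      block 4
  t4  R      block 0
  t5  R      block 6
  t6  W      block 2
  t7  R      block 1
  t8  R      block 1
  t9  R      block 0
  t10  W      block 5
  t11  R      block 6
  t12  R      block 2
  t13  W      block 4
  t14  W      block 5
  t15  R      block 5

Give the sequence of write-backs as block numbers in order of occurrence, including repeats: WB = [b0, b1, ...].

WB = [5, 8, 2, 5]

0: W B5 → L2 miss [D]
1: W B5 → L2 hit [D]
2: W B8 → L2 miss wb→B5 [D]
3: R B4 → L1 miss [-]
4: R B0 → L0 miss [-]
5: R B6 → L0 miss [-]
6: W B2 → L2 miss wb→B8 [D]
7: R B1 → L1 miss [-]
8: R B1 → L1 hit [-]
9: R B0 → L0 miss [-]
10: W B5 → L2 miss wb→B2 [D]
11: R B6 → L0 miss [-]
12: R B2 → L2 miss wb→B5 [-]
13: W B4 → L1 miss [D]
14: W B5 → L2 miss [D]
15: R B5 → L2 hit [D]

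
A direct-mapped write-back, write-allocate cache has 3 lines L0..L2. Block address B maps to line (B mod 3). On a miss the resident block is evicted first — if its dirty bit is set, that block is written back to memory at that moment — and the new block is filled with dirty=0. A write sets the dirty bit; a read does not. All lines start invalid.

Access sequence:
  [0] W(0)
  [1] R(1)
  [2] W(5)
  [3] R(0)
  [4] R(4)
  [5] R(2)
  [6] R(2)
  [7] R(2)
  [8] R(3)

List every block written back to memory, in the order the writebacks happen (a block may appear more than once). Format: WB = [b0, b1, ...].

0: W B0 → L0 miss [D]
1: R B1 → L1 miss [-]
2: W B5 → L2 miss [D]
3: R B0 → L0 hit [D]
4: R B4 → L1 miss [-]
5: R B2 → L2 miss wb→B5 [-]
6: R B2 → L2 hit [-]
7: R B2 → L2 hit [-]
8: R B3 → L0 miss wb→B0 [-]

WB = [5, 0]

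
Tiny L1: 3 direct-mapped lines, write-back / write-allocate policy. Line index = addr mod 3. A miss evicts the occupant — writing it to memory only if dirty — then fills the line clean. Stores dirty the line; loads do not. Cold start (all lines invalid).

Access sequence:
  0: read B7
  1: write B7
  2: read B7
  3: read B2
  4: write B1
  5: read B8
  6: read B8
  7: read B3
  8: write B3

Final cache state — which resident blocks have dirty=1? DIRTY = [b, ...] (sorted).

DIRTY = [1, 3]

0: R B7 → L1 miss [-]
1: W B7 → L1 hit [D]
2: R B7 → L1 hit [D]
3: R B2 → L2 miss [-]
4: W B1 → L1 miss wb→B7 [D]
5: R B8 → L2 miss [-]
6: R B8 → L2 hit [-]
7: R B3 → L0 miss [-]
8: W B3 → L0 hit [D]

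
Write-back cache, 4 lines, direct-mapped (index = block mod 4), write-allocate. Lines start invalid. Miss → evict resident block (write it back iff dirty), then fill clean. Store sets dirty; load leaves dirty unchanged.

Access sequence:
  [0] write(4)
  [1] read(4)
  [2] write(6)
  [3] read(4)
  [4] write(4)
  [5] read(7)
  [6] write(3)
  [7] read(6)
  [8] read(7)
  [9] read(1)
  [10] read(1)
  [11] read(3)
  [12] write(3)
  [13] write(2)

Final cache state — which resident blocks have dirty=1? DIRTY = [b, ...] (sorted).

  0 | W B4 → L0 miss [D]
  1 | R B4 → L0 hit [D]
  2 | W B6 → L2 miss [D]
  3 | R B4 → L0 hit [D]
  4 | W B4 → L0 hit [D]
  5 | R B7 → L3 miss [-]
  6 | W B3 → L3 miss [D]
  7 | R B6 → L2 hit [D]
  8 | R B7 → L3 miss wb→B3 [-]
  9 | R B1 → L1 miss [-]
  10 | R B1 → L1 hit [-]
  11 | R B3 → L3 miss [-]
  12 | W B3 → L3 hit [D]
  13 | W B2 → L2 miss wb→B6 [D]

DIRTY = [2, 3, 4]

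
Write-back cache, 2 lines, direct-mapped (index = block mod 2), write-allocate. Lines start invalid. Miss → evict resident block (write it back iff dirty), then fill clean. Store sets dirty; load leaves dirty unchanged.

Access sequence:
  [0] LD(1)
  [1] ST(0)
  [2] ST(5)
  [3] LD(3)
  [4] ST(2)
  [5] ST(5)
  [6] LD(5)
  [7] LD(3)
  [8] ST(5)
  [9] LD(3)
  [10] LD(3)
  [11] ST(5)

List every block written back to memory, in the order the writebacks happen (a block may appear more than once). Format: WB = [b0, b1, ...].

WB = [5, 0, 5, 5]

0: R B1 → L1 miss [-]
1: W B0 → L0 miss [D]
2: W B5 → L1 miss [D]
3: R B3 → L1 miss wb→B5 [-]
4: W B2 → L0 miss wb→B0 [D]
5: W B5 → L1 miss [D]
6: R B5 → L1 hit [D]
7: R B3 → L1 miss wb→B5 [-]
8: W B5 → L1 miss [D]
9: R B3 → L1 miss wb→B5 [-]
10: R B3 → L1 hit [-]
11: W B5 → L1 miss [D]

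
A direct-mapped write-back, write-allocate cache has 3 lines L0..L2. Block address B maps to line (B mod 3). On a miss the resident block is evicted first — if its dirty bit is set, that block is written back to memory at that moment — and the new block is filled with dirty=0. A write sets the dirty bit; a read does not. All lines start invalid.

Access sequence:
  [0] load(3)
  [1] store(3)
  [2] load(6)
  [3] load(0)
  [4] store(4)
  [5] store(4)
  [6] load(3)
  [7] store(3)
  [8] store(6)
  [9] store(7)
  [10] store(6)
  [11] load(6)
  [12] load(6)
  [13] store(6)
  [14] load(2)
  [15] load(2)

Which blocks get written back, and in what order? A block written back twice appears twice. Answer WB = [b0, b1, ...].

0: R B3 -> L0 miss  d=-]
1: W B3 -> L0 hit  d=D]
2: R B6 -> L0 miss wb->B3  d=-]
3: R B0 -> L0 miss  d=-]
4: W B4 -> L1 miss  d=D]
5: W B4 -> L1 hit  d=D]
6: R B3 -> L0 miss  d=-]
7: W B3 -> L0 hit  d=D]
8: W B6 -> L0 miss wb->B3  d=D]
9: W B7 -> L1 miss wb->B4  d=D]
10: W B6 -> L0 hit  d=D]
11: R B6 -> L0 hit  d=D]
12: R B6 -> L0 hit  d=D]
13: W B6 -> L0 hit  d=D]
14: R B2 -> L2 miss  d=-]
15: R B2 -> L2 hit  d=-]

WB = [3, 3, 4]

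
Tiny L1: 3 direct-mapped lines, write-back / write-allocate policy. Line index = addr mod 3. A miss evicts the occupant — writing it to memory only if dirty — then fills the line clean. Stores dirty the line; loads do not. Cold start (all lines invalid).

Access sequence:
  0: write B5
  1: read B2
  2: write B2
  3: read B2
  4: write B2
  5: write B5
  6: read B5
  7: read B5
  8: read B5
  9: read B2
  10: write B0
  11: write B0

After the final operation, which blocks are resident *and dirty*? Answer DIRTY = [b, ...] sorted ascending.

DIRTY = [0]

0: W B5 -> L2 miss  d=D]
1: R B2 -> L2 miss wb->B5  d=-]
2: W B2 -> L2 hit  d=D]
3: R B2 -> L2 hit  d=D]
4: W B2 -> L2 hit  d=D]
5: W B5 -> L2 miss wb->B2  d=D]
6: R B5 -> L2 hit  d=D]
7: R B5 -> L2 hit  d=D]
8: R B5 -> L2 hit  d=D]
9: R B2 -> L2 miss wb->B5  d=-]
10: W B0 -> L0 miss  d=D]
11: W B0 -> L0 hit  d=D]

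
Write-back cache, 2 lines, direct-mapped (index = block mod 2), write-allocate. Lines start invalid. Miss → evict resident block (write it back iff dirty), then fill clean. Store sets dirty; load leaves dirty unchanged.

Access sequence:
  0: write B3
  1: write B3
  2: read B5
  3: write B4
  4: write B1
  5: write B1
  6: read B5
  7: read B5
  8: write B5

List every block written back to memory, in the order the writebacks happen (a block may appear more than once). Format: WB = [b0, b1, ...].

WB = [3, 1]

0: W B3 -> L1 miss  d=D]
1: W B3 -> L1 hit  d=D]
2: R B5 -> L1 miss wb->B3  d=-]
3: W B4 -> L0 miss  d=D]
4: W B1 -> L1 miss  d=D]
5: W B1 -> L1 hit  d=D]
6: R B5 -> L1 miss wb->B1  d=-]
7: R B5 -> L1 hit  d=-]
8: W B5 -> L1 hit  d=D]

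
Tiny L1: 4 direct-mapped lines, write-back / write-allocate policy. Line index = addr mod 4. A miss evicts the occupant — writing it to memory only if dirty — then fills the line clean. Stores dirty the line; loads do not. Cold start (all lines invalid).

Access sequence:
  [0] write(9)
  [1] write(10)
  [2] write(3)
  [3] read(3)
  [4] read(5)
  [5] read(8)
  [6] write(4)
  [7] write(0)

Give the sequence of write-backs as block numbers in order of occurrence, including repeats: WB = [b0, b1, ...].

  0 | W B9 → L1 miss [D]
  1 | W B10 → L2 miss [D]
  2 | W B3 → L3 miss [D]
  3 | R B3 → L3 hit [D]
  4 | R B5 → L1 miss wb→B9 [-]
  5 | R B8 → L0 miss [-]
  6 | W B4 → L0 miss [D]
  7 | W B0 → L0 miss wb→B4 [D]

WB = [9, 4]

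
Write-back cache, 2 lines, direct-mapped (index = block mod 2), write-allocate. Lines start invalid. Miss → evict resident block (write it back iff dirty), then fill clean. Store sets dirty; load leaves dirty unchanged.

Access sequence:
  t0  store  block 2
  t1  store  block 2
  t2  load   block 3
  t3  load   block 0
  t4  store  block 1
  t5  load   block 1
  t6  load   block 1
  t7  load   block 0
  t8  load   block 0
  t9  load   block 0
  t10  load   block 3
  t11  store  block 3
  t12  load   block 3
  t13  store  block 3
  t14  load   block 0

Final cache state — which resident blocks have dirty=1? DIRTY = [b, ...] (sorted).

  0 | W B2 → L0 miss [D]
  1 | W B2 → L0 hit [D]
  2 | R B3 → L1 miss [-]
  3 | R B0 → L0 miss wb→B2 [-]
  4 | W B1 → L1 miss [D]
  5 | R B1 → L1 hit [D]
  6 | R B1 → L1 hit [D]
  7 | R B0 → L0 hit [-]
  8 | R B0 → L0 hit [-]
  9 | R B0 → L0 hit [-]
  10 | R B3 → L1 miss wb→B1 [-]
  11 | W B3 → L1 hit [D]
  12 | R B3 → L1 hit [D]
  13 | W B3 → L1 hit [D]
  14 | R B0 → L0 hit [-]

DIRTY = [3]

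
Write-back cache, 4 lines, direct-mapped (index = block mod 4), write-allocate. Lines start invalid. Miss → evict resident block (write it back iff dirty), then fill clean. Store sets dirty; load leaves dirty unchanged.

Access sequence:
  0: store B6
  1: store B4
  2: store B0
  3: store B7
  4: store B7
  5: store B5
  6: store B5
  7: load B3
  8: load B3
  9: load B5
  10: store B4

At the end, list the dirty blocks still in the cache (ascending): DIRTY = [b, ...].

DIRTY = [4, 5, 6]

0: W B6 -> L2 miss  d=D]
1: W B4 -> L0 miss  d=D]
2: W B0 -> L0 miss wb->B4  d=D]
3: W B7 -> L3 miss  d=D]
4: W B7 -> L3 hit  d=D]
5: W B5 -> L1 miss  d=D]
6: W B5 -> L1 hit  d=D]
7: R B3 -> L3 miss wb->B7  d=-]
8: R B3 -> L3 hit  d=-]
9: R B5 -> L1 hit  d=D]
10: W B4 -> L0 miss wb->B0  d=D]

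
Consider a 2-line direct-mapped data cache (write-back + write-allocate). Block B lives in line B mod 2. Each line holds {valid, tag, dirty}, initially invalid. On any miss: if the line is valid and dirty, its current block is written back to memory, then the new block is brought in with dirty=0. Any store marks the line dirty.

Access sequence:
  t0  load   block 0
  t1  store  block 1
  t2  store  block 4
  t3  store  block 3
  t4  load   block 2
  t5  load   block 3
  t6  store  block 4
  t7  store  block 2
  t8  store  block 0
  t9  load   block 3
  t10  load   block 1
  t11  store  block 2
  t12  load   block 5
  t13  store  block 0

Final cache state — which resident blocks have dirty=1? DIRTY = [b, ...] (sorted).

0: R B0 -> L0 miss  d=-]
1: W B1 -> L1 miss  d=D]
2: W B4 -> L0 miss  d=D]
3: W B3 -> L1 miss wb->B1  d=D]
4: R B2 -> L0 miss wb->B4  d=-]
5: R B3 -> L1 hit  d=D]
6: W B4 -> L0 miss  d=D]
7: W B2 -> L0 miss wb->B4  d=D]
8: W B0 -> L0 miss wb->B2  d=D]
9: R B3 -> L1 hit  d=D]
10: R B1 -> L1 miss wb->B3  d=-]
11: W B2 -> L0 miss wb->B0  d=D]
12: R B5 -> L1 miss  d=-]
13: W B0 -> L0 miss wb->B2  d=D]

DIRTY = [0]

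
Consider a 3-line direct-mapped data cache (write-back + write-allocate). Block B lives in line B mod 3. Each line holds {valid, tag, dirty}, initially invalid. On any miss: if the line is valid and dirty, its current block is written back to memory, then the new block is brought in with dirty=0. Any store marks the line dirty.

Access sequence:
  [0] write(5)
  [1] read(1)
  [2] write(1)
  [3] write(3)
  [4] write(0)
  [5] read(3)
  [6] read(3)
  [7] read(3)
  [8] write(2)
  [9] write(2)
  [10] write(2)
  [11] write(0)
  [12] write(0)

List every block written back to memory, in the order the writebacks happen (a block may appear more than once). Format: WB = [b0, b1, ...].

WB = [3, 0, 5]

0: W B5 -> L2 miss  d=D]
1: R B1 -> L1 miss  d=-]
2: W B1 -> L1 hit  d=D]
3: W B3 -> L0 miss  d=D]
4: W B0 -> L0 miss wb->B3  d=D]
5: R B3 -> L0 miss wb->B0  d=-]
6: R B3 -> L0 hit  d=-]
7: R B3 -> L0 hit  d=-]
8: W B2 -> L2 miss wb->B5  d=D]
9: W B2 -> L2 hit  d=D]
10: W B2 -> L2 hit  d=D]
11: W B0 -> L0 miss  d=D]
12: W B0 -> L0 hit  d=D]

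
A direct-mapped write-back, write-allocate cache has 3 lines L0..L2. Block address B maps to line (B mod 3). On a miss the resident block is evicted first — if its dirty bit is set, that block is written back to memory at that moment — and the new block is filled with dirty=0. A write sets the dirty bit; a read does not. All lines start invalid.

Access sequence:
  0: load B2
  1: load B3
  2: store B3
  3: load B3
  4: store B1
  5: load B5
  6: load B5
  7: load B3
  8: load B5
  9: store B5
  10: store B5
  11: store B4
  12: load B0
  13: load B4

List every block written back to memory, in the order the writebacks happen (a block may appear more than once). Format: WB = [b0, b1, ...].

WB = [1, 3]

0: R B2 → L2 miss [-]
1: R B3 → L0 miss [-]
2: W B3 → L0 hit [D]
3: R B3 → L0 hit [D]
4: W B1 → L1 miss [D]
5: R B5 → L2 miss [-]
6: R B5 → L2 hit [-]
7: R B3 → L0 hit [D]
8: R B5 → L2 hit [-]
9: W B5 → L2 hit [D]
10: W B5 → L2 hit [D]
11: W B4 → L1 miss wb→B1 [D]
12: R B0 → L0 miss wb→B3 [-]
13: R B4 → L1 hit [D]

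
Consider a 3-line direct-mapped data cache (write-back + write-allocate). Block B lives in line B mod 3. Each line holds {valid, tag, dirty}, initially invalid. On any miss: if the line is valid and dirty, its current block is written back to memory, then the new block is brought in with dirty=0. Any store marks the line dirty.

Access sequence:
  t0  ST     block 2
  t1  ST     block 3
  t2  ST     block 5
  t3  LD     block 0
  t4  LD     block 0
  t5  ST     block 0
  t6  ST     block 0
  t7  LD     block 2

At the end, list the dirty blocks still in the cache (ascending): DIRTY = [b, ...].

  0 | W B2 → L2 miss [D]
  1 | W B3 → L0 miss [D]
  2 | W B5 → L2 miss wb→B2 [D]
  3 | R B0 → L0 miss wb→B3 [-]
  4 | R B0 → L0 hit [-]
  5 | W B0 → L0 hit [D]
  6 | W B0 → L0 hit [D]
  7 | R B2 → L2 miss wb→B5 [-]

DIRTY = [0]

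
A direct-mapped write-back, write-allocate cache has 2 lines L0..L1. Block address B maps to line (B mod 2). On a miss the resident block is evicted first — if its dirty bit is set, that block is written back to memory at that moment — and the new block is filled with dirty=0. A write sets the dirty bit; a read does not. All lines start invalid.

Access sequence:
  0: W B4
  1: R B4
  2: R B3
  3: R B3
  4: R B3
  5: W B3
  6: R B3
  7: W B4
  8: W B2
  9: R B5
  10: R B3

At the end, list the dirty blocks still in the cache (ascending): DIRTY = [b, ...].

0: W B4 → L0 miss [D]
1: R B4 → L0 hit [D]
2: R B3 → L1 miss [-]
3: R B3 → L1 hit [-]
4: R B3 → L1 hit [-]
5: W B3 → L1 hit [D]
6: R B3 → L1 hit [D]
7: W B4 → L0 hit [D]
8: W B2 → L0 miss wb→B4 [D]
9: R B5 → L1 miss wb→B3 [-]
10: R B3 → L1 miss [-]

DIRTY = [2]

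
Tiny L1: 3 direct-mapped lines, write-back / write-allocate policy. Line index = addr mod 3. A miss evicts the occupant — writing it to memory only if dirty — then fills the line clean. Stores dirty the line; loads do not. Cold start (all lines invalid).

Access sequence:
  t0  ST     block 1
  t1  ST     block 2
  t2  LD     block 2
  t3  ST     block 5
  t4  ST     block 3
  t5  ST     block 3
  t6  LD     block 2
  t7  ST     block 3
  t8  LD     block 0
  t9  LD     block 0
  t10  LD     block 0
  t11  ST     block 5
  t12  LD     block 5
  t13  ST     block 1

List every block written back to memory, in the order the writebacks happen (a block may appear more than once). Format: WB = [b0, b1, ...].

  0 | W B1 → L1 miss [D]
  1 | W B2 → L2 miss [D]
  2 | R B2 → L2 hit [D]
  3 | W B5 → L2 miss wb→B2 [D]
  4 | W B3 → L0 miss [D]
  5 | W B3 → L0 hit [D]
  6 | R B2 → L2 miss wb→B5 [-]
  7 | W B3 → L0 hit [D]
  8 | R B0 → L0 miss wb→B3 [-]
  9 | R B0 → L0 hit [-]
  10 | R B0 → L0 hit [-]
  11 | W B5 → L2 miss [D]
  12 | R B5 → L2 hit [D]
  13 | W B1 → L1 hit [D]

WB = [2, 5, 3]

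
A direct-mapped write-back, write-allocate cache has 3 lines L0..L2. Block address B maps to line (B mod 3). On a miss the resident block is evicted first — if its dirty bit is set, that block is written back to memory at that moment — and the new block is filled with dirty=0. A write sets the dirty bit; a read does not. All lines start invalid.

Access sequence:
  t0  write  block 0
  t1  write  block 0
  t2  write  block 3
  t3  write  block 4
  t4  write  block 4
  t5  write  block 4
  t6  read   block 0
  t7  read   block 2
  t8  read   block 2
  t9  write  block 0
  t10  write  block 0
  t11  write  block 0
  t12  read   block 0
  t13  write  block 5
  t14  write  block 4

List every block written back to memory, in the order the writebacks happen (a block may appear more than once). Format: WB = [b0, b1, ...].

WB = [0, 3]

0: W B0 → L0 miss [D]
1: W B0 → L0 hit [D]
2: W B3 → L0 miss wb→B0 [D]
3: W B4 → L1 miss [D]
4: W B4 → L1 hit [D]
5: W B4 → L1 hit [D]
6: R B0 → L0 miss wb→B3 [-]
7: R B2 → L2 miss [-]
8: R B2 → L2 hit [-]
9: W B0 → L0 hit [D]
10: W B0 → L0 hit [D]
11: W B0 → L0 hit [D]
12: R B0 → L0 hit [D]
13: W B5 → L2 miss [D]
14: W B4 → L1 hit [D]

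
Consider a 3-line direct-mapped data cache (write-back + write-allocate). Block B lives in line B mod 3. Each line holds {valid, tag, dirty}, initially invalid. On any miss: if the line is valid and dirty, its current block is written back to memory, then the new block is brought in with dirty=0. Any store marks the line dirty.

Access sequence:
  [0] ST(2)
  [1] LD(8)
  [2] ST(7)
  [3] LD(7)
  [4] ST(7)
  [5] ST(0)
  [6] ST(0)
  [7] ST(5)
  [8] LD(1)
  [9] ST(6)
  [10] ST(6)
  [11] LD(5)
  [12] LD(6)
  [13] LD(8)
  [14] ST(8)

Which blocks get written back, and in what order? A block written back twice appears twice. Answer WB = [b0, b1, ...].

WB = [2, 7, 0, 5]

  0 | W B2 → L2 miss [D]
  1 | R B8 → L2 miss wb→B2 [-]
  2 | W B7 → L1 miss [D]
  3 | R B7 → L1 hit [D]
  4 | W B7 → L1 hit [D]
  5 | W B0 → L0 miss [D]
  6 | W B0 → L0 hit [D]
  7 | W B5 → L2 miss [D]
  8 | R B1 → L1 miss wb→B7 [-]
  9 | W B6 → L0 miss wb→B0 [D]
  10 | W B6 → L0 hit [D]
  11 | R B5 → L2 hit [D]
  12 | R B6 → L0 hit [D]
  13 | R B8 → L2 miss wb→B5 [-]
  14 | W B8 → L2 hit [D]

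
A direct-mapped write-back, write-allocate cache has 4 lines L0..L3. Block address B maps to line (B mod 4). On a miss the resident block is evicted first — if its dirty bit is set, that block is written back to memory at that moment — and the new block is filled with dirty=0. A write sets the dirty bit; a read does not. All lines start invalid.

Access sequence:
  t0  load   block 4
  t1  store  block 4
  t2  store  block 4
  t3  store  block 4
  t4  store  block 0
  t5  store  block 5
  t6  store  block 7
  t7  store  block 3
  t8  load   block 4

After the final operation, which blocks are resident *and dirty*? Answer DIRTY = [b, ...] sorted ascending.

DIRTY = [3, 5]

0: R B4 → L0 miss [-]
1: W B4 → L0 hit [D]
2: W B4 → L0 hit [D]
3: W B4 → L0 hit [D]
4: W B0 → L0 miss wb→B4 [D]
5: W B5 → L1 miss [D]
6: W B7 → L3 miss [D]
7: W B3 → L3 miss wb→B7 [D]
8: R B4 → L0 miss wb→B0 [-]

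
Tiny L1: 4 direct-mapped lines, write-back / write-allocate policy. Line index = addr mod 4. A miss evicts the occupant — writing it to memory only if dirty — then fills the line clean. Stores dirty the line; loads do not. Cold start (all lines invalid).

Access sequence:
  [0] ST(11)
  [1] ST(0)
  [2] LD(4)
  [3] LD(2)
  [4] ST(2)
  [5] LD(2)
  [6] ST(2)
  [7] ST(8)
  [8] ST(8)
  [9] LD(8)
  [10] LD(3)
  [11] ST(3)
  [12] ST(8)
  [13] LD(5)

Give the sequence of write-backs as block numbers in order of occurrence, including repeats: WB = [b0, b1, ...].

WB = [0, 11]

0: W B11 → L3 miss [D]
1: W B0 → L0 miss [D]
2: R B4 → L0 miss wb→B0 [-]
3: R B2 → L2 miss [-]
4: W B2 → L2 hit [D]
5: R B2 → L2 hit [D]
6: W B2 → L2 hit [D]
7: W B8 → L0 miss [D]
8: W B8 → L0 hit [D]
9: R B8 → L0 hit [D]
10: R B3 → L3 miss wb→B11 [-]
11: W B3 → L3 hit [D]
12: W B8 → L0 hit [D]
13: R B5 → L1 miss [-]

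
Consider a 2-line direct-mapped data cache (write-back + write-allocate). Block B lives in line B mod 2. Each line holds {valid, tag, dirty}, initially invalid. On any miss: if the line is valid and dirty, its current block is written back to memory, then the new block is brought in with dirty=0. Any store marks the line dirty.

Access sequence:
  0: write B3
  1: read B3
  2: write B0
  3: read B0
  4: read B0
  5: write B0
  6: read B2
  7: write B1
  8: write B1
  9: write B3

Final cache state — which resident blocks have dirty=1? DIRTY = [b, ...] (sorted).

0: W B3 → L1 miss [D]
1: R B3 → L1 hit [D]
2: W B0 → L0 miss [D]
3: R B0 → L0 hit [D]
4: R B0 → L0 hit [D]
5: W B0 → L0 hit [D]
6: R B2 → L0 miss wb→B0 [-]
7: W B1 → L1 miss wb→B3 [D]
8: W B1 → L1 hit [D]
9: W B3 → L1 miss wb→B1 [D]

DIRTY = [3]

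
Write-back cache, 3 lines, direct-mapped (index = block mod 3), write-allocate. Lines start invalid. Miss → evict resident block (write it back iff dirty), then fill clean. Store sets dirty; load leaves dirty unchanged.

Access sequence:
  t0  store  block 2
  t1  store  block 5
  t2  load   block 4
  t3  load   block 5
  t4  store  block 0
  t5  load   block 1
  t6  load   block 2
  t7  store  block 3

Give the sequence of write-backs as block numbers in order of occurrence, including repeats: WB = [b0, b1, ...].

WB = [2, 5, 0]

0: W B2 → L2 miss [D]
1: W B5 → L2 miss wb→B2 [D]
2: R B4 → L1 miss [-]
3: R B5 → L2 hit [D]
4: W B0 → L0 miss [D]
5: R B1 → L1 miss [-]
6: R B2 → L2 miss wb→B5 [-]
7: W B3 → L0 miss wb→B0 [D]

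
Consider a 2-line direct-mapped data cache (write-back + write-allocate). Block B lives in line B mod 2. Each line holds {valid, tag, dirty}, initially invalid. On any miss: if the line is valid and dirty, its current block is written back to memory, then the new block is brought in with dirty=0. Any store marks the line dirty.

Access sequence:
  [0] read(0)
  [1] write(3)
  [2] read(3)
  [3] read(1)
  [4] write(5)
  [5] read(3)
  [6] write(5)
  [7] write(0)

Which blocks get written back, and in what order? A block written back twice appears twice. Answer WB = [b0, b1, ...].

0: R B0 -> L0 miss  d=-]
1: W B3 -> L1 miss  d=D]
2: R B3 -> L1 hit  d=D]
3: R B1 -> L1 miss wb->B3  d=-]
4: W B5 -> L1 miss  d=D]
5: R B3 -> L1 miss wb->B5  d=-]
6: W B5 -> L1 miss  d=D]
7: W B0 -> L0 hit  d=D]

WB = [3, 5]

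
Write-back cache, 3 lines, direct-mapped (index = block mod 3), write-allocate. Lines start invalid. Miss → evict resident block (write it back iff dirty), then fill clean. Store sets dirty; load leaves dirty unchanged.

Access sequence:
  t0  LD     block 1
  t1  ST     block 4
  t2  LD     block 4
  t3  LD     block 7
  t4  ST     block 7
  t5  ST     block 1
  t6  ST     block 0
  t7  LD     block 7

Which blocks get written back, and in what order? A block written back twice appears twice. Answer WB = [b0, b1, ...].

WB = [4, 7, 1]

0: R B1 → L1 miss [-]
1: W B4 → L1 miss [D]
2: R B4 → L1 hit [D]
3: R B7 → L1 miss wb→B4 [-]
4: W B7 → L1 hit [D]
5: W B1 → L1 miss wb→B7 [D]
6: W B0 → L0 miss [D]
7: R B7 → L1 miss wb→B1 [-]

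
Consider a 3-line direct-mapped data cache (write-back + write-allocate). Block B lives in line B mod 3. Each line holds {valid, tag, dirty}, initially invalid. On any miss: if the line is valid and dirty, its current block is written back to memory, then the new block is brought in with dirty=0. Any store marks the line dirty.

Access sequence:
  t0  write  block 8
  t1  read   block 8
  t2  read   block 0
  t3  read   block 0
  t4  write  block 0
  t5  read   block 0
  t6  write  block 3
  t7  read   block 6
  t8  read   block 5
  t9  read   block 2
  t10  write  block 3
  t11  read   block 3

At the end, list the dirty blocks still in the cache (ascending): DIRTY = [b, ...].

DIRTY = [3]

0: W B8 -> L2 miss  d=D]
1: R B8 -> L2 hit  d=D]
2: R B0 -> L0 miss  d=-]
3: R B0 -> L0 hit  d=-]
4: W B0 -> L0 hit  d=D]
5: R B0 -> L0 hit  d=D]
6: W B3 -> L0 miss wb->B0  d=D]
7: R B6 -> L0 miss wb->B3  d=-]
8: R B5 -> L2 miss wb->B8  d=-]
9: R B2 -> L2 miss  d=-]
10: W B3 -> L0 miss  d=D]
11: R B3 -> L0 hit  d=D]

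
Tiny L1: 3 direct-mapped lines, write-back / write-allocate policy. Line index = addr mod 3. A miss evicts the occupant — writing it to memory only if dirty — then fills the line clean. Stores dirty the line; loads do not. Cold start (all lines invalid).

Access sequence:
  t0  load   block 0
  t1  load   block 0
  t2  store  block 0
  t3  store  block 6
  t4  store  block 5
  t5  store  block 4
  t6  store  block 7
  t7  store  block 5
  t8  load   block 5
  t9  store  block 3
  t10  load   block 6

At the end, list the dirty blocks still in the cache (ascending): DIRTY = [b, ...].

DIRTY = [5, 7]

0: R B0 → L0 miss [-]
1: R B0 → L0 hit [-]
2: W B0 → L0 hit [D]
3: W B6 → L0 miss wb→B0 [D]
4: W B5 → L2 miss [D]
5: W B4 → L1 miss [D]
6: W B7 → L1 miss wb→B4 [D]
7: W B5 → L2 hit [D]
8: R B5 → L2 hit [D]
9: W B3 → L0 miss wb→B6 [D]
10: R B6 → L0 miss wb→B3 [-]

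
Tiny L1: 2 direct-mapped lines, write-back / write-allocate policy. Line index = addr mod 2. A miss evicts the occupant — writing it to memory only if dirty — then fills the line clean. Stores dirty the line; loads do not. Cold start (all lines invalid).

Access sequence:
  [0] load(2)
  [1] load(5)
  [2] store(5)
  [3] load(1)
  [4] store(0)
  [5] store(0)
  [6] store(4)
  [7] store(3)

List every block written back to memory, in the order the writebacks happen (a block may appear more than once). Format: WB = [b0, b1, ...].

0: R B2 → L0 miss [-]
1: R B5 → L1 miss [-]
2: W B5 → L1 hit [D]
3: R B1 → L1 miss wb→B5 [-]
4: W B0 → L0 miss [D]
5: W B0 → L0 hit [D]
6: W B4 → L0 miss wb→B0 [D]
7: W B3 → L1 miss [D]

WB = [5, 0]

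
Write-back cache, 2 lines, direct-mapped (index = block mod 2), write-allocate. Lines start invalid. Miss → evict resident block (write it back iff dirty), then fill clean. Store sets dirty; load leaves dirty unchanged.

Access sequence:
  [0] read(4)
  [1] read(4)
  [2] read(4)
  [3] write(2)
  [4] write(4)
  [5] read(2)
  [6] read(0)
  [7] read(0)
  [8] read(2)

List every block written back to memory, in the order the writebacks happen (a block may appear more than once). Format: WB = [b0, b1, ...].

WB = [2, 4]

0: R B4 -> L0 miss  d=-]
1: R B4 -> L0 hit  d=-]
2: R B4 -> L0 hit  d=-]
3: W B2 -> L0 miss  d=D]
4: W B4 -> L0 miss wb->B2  d=D]
5: R B2 -> L0 miss wb->B4  d=-]
6: R B0 -> L0 miss  d=-]
7: R B0 -> L0 hit  d=-]
8: R B2 -> L0 miss  d=-]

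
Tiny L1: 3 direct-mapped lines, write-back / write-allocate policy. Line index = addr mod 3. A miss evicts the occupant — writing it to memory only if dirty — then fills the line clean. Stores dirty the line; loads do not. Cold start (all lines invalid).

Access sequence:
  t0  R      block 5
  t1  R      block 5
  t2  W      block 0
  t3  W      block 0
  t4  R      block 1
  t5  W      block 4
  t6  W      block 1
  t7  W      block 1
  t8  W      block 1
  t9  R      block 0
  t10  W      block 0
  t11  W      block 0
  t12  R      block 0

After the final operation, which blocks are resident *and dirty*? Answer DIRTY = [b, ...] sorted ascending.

DIRTY = [0, 1]

  0 | R B5 → L2 miss [-]
  1 | R B5 → L2 hit [-]
  2 | W B0 → L0 miss [D]
  3 | W B0 → L0 hit [D]
  4 | R B1 → L1 miss [-]
  5 | W B4 → L1 miss [D]
  6 | W B1 → L1 miss wb→B4 [D]
  7 | W B1 → L1 hit [D]
  8 | W B1 → L1 hit [D]
  9 | R B0 → L0 hit [D]
  10 | W B0 → L0 hit [D]
  11 | W B0 → L0 hit [D]
  12 | R B0 → L0 hit [D]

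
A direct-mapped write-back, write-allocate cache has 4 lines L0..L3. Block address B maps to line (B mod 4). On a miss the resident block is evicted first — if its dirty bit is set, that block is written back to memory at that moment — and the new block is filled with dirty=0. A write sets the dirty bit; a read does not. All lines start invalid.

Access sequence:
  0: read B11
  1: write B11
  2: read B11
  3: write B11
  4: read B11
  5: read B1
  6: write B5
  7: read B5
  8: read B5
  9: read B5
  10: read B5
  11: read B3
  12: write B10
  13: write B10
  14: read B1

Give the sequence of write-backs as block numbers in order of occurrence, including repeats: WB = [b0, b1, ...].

WB = [11, 5]

  0 | R B11 → L3 miss [-]
  1 | W B11 → L3 hit [D]
  2 | R B11 → L3 hit [D]
  3 | W B11 → L3 hit [D]
  4 | R B11 → L3 hit [D]
  5 | R B1 → L1 miss [-]
  6 | W B5 → L1 miss [D]
  7 | R B5 → L1 hit [D]
  8 | R B5 → L1 hit [D]
  9 | R B5 → L1 hit [D]
  10 | R B5 → L1 hit [D]
  11 | R B3 → L3 miss wb→B11 [-]
  12 | W B10 → L2 miss [D]
  13 | W B10 → L2 hit [D]
  14 | R B1 → L1 miss wb→B5 [-]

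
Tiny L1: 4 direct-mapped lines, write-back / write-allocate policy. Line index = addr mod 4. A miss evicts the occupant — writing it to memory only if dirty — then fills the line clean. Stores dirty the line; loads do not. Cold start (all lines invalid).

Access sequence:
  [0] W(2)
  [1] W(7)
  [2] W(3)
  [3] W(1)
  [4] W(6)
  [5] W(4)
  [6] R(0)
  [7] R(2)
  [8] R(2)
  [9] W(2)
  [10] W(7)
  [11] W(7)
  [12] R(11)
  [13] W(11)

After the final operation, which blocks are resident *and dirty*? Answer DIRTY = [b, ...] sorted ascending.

DIRTY = [1, 2, 11]

  0 | W B2 → L2 miss [D]
  1 | W B7 → L3 miss [D]
  2 | W B3 → L3 miss wb→B7 [D]
  3 | W B1 → L1 miss [D]
  4 | W B6 → L2 miss wb→B2 [D]
  5 | W B4 → L0 miss [D]
  6 | R B0 → L0 miss wb→B4 [-]
  7 | R B2 → L2 miss wb→B6 [-]
  8 | R B2 → L2 hit [-]
  9 | W B2 → L2 hit [D]
  10 | W B7 → L3 miss wb→B3 [D]
  11 | W B7 → L3 hit [D]
  12 | R B11 → L3 miss wb→B7 [-]
  13 | W B11 → L3 hit [D]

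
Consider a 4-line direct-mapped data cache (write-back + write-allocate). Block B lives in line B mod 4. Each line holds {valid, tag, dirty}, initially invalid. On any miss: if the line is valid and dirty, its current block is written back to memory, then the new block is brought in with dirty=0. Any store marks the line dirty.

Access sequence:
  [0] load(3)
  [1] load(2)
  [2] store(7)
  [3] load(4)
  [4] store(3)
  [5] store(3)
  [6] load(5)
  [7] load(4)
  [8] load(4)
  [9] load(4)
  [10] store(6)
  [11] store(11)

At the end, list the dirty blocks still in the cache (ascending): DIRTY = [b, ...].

  0 | R B3 → L3 miss [-]
  1 | R B2 → L2 miss [-]
  2 | W B7 → L3 miss [D]
  3 | R B4 → L0 miss [-]
  4 | W B3 → L3 miss wb→B7 [D]
  5 | W B3 → L3 hit [D]
  6 | R B5 → L1 miss [-]
  7 | R B4 → L0 hit [-]
  8 | R B4 → L0 hit [-]
  9 | R B4 → L0 hit [-]
  10 | W B6 → L2 miss [D]
  11 | W B11 → L3 miss wb→B3 [D]

DIRTY = [6, 11]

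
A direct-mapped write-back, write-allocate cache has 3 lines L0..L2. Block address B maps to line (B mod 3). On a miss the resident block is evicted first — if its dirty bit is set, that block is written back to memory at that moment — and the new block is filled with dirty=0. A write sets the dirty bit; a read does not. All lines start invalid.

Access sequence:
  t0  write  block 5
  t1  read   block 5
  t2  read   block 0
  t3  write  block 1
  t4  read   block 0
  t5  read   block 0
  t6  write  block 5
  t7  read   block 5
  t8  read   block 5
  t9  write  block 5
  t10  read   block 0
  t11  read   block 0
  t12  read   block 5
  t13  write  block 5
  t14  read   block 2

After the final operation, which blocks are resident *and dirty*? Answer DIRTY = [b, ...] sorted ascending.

  0 | W B5 → L2 miss [D]
  1 | R B5 → L2 hit [D]
  2 | R B0 → L0 miss [-]
  3 | W B1 → L1 miss [D]
  4 | R B0 → L0 hit [-]
  5 | R B0 → L0 hit [-]
  6 | W B5 → L2 hit [D]
  7 | R B5 → L2 hit [D]
  8 | R B5 → L2 hit [D]
  9 | W B5 → L2 hit [D]
  10 | R B0 → L0 hit [-]
  11 | R B0 → L0 hit [-]
  12 | R B5 → L2 hit [D]
  13 | W B5 → L2 hit [D]
  14 | R B2 → L2 miss wb→B5 [-]

DIRTY = [1]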